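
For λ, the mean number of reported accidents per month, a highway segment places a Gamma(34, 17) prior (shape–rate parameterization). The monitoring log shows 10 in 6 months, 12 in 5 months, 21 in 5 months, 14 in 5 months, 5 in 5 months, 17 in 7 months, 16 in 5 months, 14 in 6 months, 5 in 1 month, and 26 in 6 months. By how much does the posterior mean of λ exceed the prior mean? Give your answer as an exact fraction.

19/34

Total count: 10 + 12 + 21 + 14 + 5 + 17 + 16 + 14 + 5 + 26 = 140.
Total exposure: 6 + 5 + 5 + 5 + 5 + 7 + 5 + 6 + 1 + 6 = 51 months.
The Gamma prior is conjugate for the Poisson rate, so λ | data ~ Gamma(34+140, 17+51) = Gamma(174, 68).
Posterior mean = 174/68 = 87/34; prior mean = 34/17 = 2. Difference = 87/34 − 2 = 19/34.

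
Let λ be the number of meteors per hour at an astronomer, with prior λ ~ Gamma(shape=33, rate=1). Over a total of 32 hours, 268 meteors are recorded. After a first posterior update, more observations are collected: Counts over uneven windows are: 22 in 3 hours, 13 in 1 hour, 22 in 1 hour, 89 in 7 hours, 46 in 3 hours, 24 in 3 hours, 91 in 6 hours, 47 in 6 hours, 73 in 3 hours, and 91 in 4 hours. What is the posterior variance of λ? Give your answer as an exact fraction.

Total count 268 over total exposure 32 hours.
After the first batch: Gamma(33 + 268, 1 + 32) = Gamma(301, 33).
Total count: 22 + 13 + 22 + 89 + 46 + 24 + 91 + 47 + 73 + 91 = 518.
Total exposure: 3 + 1 + 1 + 7 + 3 + 3 + 6 + 6 + 3 + 4 = 37 hours.
After the second batch: Gamma(301 + 518, 33 + 37) = Gamma(819, 70).
Posterior variance = α'/β'² = 819/4900 = 117/700.

117/700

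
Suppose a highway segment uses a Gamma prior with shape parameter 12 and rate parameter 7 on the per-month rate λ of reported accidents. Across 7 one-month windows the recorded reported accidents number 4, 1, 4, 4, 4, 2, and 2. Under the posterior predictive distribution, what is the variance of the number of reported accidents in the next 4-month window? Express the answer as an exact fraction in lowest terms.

594/49

Total count: 4 + 1 + 4 + 4 + 4 + 2 + 2 = 21.
Total exposure: 7 months.
Posterior: α' = 12 + 21 = 33, β' = 7 + 7 = 14.
The posterior predictive for a window of length T is Negative Binomial with variance T·α'·(β'+T)/β'² = 4·33·18/196 = 594/49.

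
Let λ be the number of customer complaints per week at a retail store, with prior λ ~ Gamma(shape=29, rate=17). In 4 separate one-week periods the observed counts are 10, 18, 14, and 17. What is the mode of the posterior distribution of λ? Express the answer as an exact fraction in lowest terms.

Total count: 10 + 18 + 14 + 17 = 59.
Total exposure: 4 weeks.
Gamma(α, β) with Poisson data over total exposure Σt gives posterior Gamma(α+Σx, β+Σt) = Gamma(88, 21).
Posterior mode = (α'−1)/β' = 87/21 = 29/7.

29/7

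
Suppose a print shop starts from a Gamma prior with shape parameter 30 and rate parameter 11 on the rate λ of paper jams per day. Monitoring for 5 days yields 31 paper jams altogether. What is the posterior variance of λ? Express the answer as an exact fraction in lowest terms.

Total count 31 over total exposure 5 days.
Gamma(α, β) with Poisson data over total exposure Σt gives posterior Gamma(α+Σx, β+Σt) = Gamma(61, 16).
Posterior variance = α'/β'² = 61/256.

61/256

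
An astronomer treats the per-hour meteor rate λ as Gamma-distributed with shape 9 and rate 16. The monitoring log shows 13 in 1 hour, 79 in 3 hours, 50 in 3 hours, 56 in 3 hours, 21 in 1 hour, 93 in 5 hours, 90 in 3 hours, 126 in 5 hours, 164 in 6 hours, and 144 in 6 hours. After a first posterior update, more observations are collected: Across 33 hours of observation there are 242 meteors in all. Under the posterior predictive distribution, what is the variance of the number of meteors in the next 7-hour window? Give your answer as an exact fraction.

700028/7225

Total count: 13 + 79 + 50 + 56 + 21 + 93 + 90 + 126 + 164 + 144 = 836.
Total exposure: 1 + 3 + 3 + 3 + 1 + 5 + 3 + 5 + 6 + 6 = 36 hours.
After the first batch: Gamma(9 + 836, 16 + 36) = Gamma(845, 52).
Total count 242 over total exposure 33 hours.
After the second batch: Gamma(845 + 242, 52 + 33) = Gamma(1087, 85).
The posterior predictive for a window of length T is Negative Binomial with variance T·α'·(β'+T)/β'² = 7·1087·92/7225 = 700028/7225.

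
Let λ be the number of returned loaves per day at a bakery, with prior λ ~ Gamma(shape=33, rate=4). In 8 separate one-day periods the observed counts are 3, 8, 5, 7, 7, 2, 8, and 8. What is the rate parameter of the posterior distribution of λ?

Total count: 3 + 8 + 5 + 7 + 7 + 2 + 8 + 8 = 48.
Total exposure: 8 days.
By Gamma–Poisson conjugacy, the posterior is Gamma(α + Σx, β + Σt) = Gamma(33 + 48, 4 + 8) = Gamma(81, 12).

12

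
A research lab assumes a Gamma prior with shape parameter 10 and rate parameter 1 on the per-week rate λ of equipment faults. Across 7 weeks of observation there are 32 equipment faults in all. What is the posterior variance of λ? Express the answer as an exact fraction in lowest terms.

Total count 32 over total exposure 7 weeks.
Conjugate update: add total count to the shape and total exposure to the rate, giving Gamma(42, 8).
Posterior variance = α'/β'² = 42/64 = 21/32.

21/32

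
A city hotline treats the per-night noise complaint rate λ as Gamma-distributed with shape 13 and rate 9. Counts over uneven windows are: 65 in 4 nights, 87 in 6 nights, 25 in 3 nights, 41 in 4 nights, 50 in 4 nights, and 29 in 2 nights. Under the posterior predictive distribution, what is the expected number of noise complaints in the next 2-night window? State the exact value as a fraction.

155/8

Total count: 65 + 87 + 25 + 41 + 50 + 29 = 297.
Total exposure: 4 + 6 + 3 + 4 + 4 + 2 = 23 nights.
By Gamma–Poisson conjugacy, the posterior is Gamma(α + Σx, β + Σt) = Gamma(13 + 297, 9 + 23) = Gamma(310, 32).
Predictive mean over a 2-night window = T·E[λ|data] = 2·310/32 = 155/8.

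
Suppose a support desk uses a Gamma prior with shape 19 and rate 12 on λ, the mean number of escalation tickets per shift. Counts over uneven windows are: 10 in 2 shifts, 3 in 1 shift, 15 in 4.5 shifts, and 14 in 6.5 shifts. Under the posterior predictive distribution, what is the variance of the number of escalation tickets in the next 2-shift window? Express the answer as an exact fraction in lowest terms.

854/169

Total count: 10 + 3 + 15 + 14 = 42.
Total exposure: 2 + 1 + 4.5 + 6.5 = 14 shifts.
Gamma(α, β) with Poisson data over total exposure Σt gives posterior Gamma(α+Σx, β+Σt) = Gamma(61, 26).
The posterior predictive for a window of length T is Negative Binomial with variance T·α'·(β'+T)/β'² = 2·61·28/676 = 854/169.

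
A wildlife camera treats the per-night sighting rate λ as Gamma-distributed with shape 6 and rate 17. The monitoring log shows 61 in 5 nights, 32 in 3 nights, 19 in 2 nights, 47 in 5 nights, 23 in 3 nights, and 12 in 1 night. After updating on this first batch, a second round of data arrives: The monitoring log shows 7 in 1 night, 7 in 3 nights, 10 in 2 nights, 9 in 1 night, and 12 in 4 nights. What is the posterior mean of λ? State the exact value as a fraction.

245/47

Total count: 61 + 32 + 19 + 47 + 23 + 12 = 194.
Total exposure: 5 + 3 + 2 + 5 + 3 + 1 = 19 nights.
After the first batch: Gamma(6 + 194, 17 + 19) = Gamma(200, 36).
Total count: 7 + 7 + 10 + 9 + 12 = 45.
Total exposure: 1 + 3 + 2 + 1 + 4 = 11 nights.
After the second batch: Gamma(200 + 45, 36 + 11) = Gamma(245, 47).
Posterior mean = α'/β' = 245/47.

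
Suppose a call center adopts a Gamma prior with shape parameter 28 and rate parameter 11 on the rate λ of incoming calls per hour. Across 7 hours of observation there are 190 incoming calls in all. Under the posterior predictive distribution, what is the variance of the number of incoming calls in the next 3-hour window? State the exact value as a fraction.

763/18

Total count 190 over total exposure 7 hours.
Conjugate update: add total count to the shape and total exposure to the rate, giving Gamma(218, 18).
The posterior predictive for a window of length T is Negative Binomial with variance T·α'·(β'+T)/β'² = 3·218·21/324 = 763/18.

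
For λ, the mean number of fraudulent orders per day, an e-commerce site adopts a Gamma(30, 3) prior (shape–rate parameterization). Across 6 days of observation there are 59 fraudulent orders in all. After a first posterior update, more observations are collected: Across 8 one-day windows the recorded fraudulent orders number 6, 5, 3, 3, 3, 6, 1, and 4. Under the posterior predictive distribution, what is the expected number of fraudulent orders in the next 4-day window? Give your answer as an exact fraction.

Total count 59 over total exposure 6 days.
After the first batch: Gamma(30 + 59, 3 + 6) = Gamma(89, 9).
Total count: 6 + 5 + 3 + 3 + 3 + 6 + 1 + 4 = 31.
Total exposure: 8 days.
After the second batch: Gamma(89 + 31, 9 + 8) = Gamma(120, 17).
Predictive mean over a 4-day window = T·E[λ|data] = 4·120/17 = 480/17.

480/17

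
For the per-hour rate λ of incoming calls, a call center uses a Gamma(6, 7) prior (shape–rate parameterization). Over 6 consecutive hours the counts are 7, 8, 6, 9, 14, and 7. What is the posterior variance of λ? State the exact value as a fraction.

Total count: 7 + 8 + 6 + 9 + 14 + 7 = 51.
Total exposure: 6 hours.
By Gamma–Poisson conjugacy, the posterior is Gamma(α + Σx, β + Σt) = Gamma(6 + 51, 7 + 6) = Gamma(57, 13).
Posterior variance = α'/β'² = 57/169.

57/169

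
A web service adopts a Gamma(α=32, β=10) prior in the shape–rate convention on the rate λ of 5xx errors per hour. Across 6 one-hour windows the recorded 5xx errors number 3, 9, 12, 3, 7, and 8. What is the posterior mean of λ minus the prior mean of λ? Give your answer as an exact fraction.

Total count: 3 + 9 + 12 + 3 + 7 + 8 = 42.
Total exposure: 6 hours.
Conjugate update: add total count to the shape and total exposure to the rate, giving Gamma(74, 16).
Posterior mean = 74/16 = 37/8; prior mean = 32/10 = 16/5. Difference = 37/8 − 16/5 = 57/40.

57/40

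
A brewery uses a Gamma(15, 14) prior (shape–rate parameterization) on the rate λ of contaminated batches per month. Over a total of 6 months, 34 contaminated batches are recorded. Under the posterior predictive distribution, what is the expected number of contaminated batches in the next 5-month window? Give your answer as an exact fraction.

49/4

Total count 34 over total exposure 6 months.
Conjugate update: add total count to the shape and total exposure to the rate, giving Gamma(49, 20).
Predictive mean over a 5-month window = T·E[λ|data] = 5·49/20 = 49/4.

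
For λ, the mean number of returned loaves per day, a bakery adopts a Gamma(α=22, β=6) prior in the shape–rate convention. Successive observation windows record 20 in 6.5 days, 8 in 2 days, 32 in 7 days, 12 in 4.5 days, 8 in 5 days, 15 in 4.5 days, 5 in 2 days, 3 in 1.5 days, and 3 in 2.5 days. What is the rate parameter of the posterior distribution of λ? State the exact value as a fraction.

Total count: 20 + 8 + 32 + 12 + 8 + 15 + 5 + 3 + 3 = 106.
Total exposure: 6.5 + 2 + 7 + 4.5 + 5 + 4.5 + 2 + 1.5 + 2.5 = 35.5 days.
Conjugate update: add total count to the shape and total exposure to the rate, giving Gamma(128, 83/2).

83/2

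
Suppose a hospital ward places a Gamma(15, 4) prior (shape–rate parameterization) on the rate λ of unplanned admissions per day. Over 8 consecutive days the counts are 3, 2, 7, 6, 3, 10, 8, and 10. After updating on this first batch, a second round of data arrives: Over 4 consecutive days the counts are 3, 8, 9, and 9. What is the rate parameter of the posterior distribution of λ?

16

Total count: 3 + 2 + 7 + 6 + 3 + 10 + 8 + 10 = 49.
Total exposure: 8 days.
After the first batch: Gamma(15 + 49, 4 + 8) = Gamma(64, 12).
Total count: 3 + 8 + 9 + 9 = 29.
Total exposure: 4 days.
After the second batch: Gamma(64 + 29, 12 + 4) = Gamma(93, 16).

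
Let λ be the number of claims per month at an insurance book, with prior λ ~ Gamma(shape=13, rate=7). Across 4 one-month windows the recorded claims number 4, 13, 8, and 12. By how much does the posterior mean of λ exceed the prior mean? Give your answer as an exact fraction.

207/77

Total count: 4 + 13 + 8 + 12 = 37.
Total exposure: 4 months.
Posterior: α' = 13 + 37 = 50, β' = 7 + 4 = 11.
Posterior mean = 50/11 = 50/11; prior mean = 13/7 = 13/7. Difference = 50/11 − 13/7 = 207/77.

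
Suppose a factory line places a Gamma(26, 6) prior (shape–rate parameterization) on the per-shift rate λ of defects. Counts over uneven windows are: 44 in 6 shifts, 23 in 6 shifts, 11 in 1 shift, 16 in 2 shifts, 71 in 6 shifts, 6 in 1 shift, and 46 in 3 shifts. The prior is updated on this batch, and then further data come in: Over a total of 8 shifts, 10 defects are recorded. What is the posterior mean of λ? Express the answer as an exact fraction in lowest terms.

253/39

Total count: 44 + 23 + 11 + 16 + 71 + 6 + 46 = 217.
Total exposure: 6 + 6 + 1 + 2 + 6 + 1 + 3 = 25 shifts.
After the first batch: Gamma(26 + 217, 6 + 25) = Gamma(243, 31).
Total count 10 over total exposure 8 shifts.
After the second batch: Gamma(243 + 10, 31 + 8) = Gamma(253, 39).
Posterior mean = α'/β' = 253/39.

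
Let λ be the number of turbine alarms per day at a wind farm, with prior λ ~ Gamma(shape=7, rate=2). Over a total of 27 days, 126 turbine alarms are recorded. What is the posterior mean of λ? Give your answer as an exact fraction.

133/29

Total count 126 over total exposure 27 days.
Gamma(α, β) with Poisson data over total exposure Σt gives posterior Gamma(α+Σx, β+Σt) = Gamma(133, 29).
Posterior mean = α'/β' = 133/29.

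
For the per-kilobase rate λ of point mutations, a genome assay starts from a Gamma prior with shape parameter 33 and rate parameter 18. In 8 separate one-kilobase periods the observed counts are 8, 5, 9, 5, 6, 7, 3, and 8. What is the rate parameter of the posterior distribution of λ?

Total count: 8 + 5 + 9 + 5 + 6 + 7 + 3 + 8 = 51.
Total exposure: 8 kilobases.
By Gamma–Poisson conjugacy, the posterior is Gamma(α + Σx, β + Σt) = Gamma(33 + 51, 18 + 8) = Gamma(84, 26).

26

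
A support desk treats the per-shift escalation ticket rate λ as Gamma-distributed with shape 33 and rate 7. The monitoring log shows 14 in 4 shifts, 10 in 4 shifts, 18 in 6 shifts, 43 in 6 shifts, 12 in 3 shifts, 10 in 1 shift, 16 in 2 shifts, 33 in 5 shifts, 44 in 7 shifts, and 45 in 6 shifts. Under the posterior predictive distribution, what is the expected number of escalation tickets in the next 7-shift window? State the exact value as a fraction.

Total count: 14 + 10 + 18 + 43 + 12 + 10 + 16 + 33 + 44 + 45 = 245.
Total exposure: 4 + 4 + 6 + 6 + 3 + 1 + 2 + 5 + 7 + 6 = 44 shifts.
By Gamma–Poisson conjugacy, the posterior is Gamma(α + Σx, β + Σt) = Gamma(33 + 245, 7 + 44) = Gamma(278, 51).
Predictive mean over a 7-shift window = T·E[λ|data] = 7·278/51 = 1946/51.

1946/51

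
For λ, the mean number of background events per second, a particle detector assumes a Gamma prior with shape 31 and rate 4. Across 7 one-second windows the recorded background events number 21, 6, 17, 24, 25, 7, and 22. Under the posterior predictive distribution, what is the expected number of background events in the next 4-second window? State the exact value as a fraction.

612/11

Total count: 21 + 6 + 17 + 24 + 25 + 7 + 22 = 122.
Total exposure: 7 seconds.
Conjugate update: add total count to the shape and total exposure to the rate, giving Gamma(153, 11).
Predictive mean over a 4-second window = T·E[λ|data] = 4·153/11 = 612/11.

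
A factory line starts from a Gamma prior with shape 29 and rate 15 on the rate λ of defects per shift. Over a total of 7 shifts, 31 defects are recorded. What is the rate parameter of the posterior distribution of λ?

Total count 31 over total exposure 7 shifts.
Posterior: α' = 29 + 31 = 60, β' = 15 + 7 = 22.

22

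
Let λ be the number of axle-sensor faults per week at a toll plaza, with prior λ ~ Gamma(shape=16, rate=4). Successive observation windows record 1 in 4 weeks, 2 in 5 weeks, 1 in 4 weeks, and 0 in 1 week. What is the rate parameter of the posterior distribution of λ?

Total count: 1 + 2 + 1 + 0 = 4.
Total exposure: 4 + 5 + 4 + 1 = 14 weeks.
Gamma(α, β) with Poisson data over total exposure Σt gives posterior Gamma(α+Σx, β+Σt) = Gamma(20, 18).

18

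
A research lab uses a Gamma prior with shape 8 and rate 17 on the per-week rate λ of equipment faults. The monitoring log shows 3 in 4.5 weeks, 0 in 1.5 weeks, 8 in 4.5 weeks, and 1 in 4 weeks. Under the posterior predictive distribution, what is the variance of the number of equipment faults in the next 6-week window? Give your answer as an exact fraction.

Total count: 3 + 0 + 8 + 1 = 12.
Total exposure: 4.5 + 1.5 + 4.5 + 4 = 14.5 weeks.
Posterior: α' = 8 + 12 = 20, β' = 17 + 14.5 = 63/2.
The posterior predictive for a window of length T is Negative Binomial with variance T·α'·(β'+T)/β'² = 6·20·(75/2)/(3969/4) = 2000/441.

2000/441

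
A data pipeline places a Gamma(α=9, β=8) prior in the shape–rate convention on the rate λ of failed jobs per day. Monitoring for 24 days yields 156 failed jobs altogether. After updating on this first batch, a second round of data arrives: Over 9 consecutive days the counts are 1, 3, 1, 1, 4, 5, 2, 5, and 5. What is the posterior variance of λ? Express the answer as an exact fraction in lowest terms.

192/1681

Total count 156 over total exposure 24 days.
After the first batch: Gamma(9 + 156, 8 + 24) = Gamma(165, 32).
Total count: 1 + 3 + 1 + 1 + 4 + 5 + 2 + 5 + 5 = 27.
Total exposure: 9 days.
After the second batch: Gamma(165 + 27, 32 + 9) = Gamma(192, 41).
Posterior variance = α'/β'² = 192/1681.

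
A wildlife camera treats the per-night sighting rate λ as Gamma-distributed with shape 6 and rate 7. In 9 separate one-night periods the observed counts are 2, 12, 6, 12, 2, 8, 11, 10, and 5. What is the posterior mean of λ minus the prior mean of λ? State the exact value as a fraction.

Total count: 2 + 12 + 6 + 12 + 2 + 8 + 11 + 10 + 5 = 68.
Total exposure: 9 nights.
Conjugate update: add total count to the shape and total exposure to the rate, giving Gamma(74, 16).
Posterior mean = 74/16 = 37/8; prior mean = 6/7 = 6/7. Difference = 37/8 − 6/7 = 211/56.

211/56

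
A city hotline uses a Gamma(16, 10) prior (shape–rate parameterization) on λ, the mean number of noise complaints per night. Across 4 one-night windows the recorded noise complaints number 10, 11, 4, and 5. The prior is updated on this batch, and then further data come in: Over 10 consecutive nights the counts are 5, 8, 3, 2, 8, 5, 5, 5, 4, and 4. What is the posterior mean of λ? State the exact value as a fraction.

Total count: 10 + 11 + 4 + 5 = 30.
Total exposure: 4 nights.
After the first batch: Gamma(16 + 30, 10 + 4) = Gamma(46, 14).
Total count: 5 + 8 + 3 + 2 + 8 + 5 + 5 + 5 + 4 + 4 = 49.
Total exposure: 10 nights.
After the second batch: Gamma(46 + 49, 14 + 10) = Gamma(95, 24).
Posterior mean = α'/β' = 95/24.

95/24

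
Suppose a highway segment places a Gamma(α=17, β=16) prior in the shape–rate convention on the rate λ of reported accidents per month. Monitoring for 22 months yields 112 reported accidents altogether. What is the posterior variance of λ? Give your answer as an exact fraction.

129/1444

Total count 112 over total exposure 22 months.
The Gamma prior is conjugate for the Poisson rate, so λ | data ~ Gamma(17+112, 16+22) = Gamma(129, 38).
Posterior variance = α'/β'² = 129/1444.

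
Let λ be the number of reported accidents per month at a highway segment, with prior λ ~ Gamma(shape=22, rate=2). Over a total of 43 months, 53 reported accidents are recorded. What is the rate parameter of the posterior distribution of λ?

Total count 53 over total exposure 43 months.
Gamma(α, β) with Poisson data over total exposure Σt gives posterior Gamma(α+Σx, β+Σt) = Gamma(75, 45).

45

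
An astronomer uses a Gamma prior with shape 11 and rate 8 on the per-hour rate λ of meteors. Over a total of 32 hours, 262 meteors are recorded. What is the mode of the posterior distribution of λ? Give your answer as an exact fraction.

Total count 262 over total exposure 32 hours.
Conjugate update: add total count to the shape and total exposure to the rate, giving Gamma(273, 40).
Posterior mode = (α'−1)/β' = 272/40 = 34/5.

34/5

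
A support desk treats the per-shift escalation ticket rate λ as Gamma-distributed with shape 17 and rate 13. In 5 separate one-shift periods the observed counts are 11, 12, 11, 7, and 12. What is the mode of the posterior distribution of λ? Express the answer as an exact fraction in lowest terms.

23/6

Total count: 11 + 12 + 11 + 7 + 12 = 53.
Total exposure: 5 shifts.
By Gamma–Poisson conjugacy, the posterior is Gamma(α + Σx, β + Σt) = Gamma(17 + 53, 13 + 5) = Gamma(70, 18).
Posterior mode = (α'−1)/β' = 69/18 = 23/6.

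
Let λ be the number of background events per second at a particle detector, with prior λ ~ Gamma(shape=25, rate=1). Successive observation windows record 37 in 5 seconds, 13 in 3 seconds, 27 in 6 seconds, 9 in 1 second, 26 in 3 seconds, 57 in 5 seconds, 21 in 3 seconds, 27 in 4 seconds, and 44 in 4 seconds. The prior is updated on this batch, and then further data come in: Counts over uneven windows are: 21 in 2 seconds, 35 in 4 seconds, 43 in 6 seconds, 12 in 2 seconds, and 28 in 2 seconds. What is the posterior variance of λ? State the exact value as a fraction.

25/153

Total count: 37 + 13 + 27 + 9 + 26 + 57 + 21 + 27 + 44 = 261.
Total exposure: 5 + 3 + 6 + 1 + 3 + 5 + 3 + 4 + 4 = 34 seconds.
After the first batch: Gamma(25 + 261, 1 + 34) = Gamma(286, 35).
Total count: 21 + 35 + 43 + 12 + 28 = 139.
Total exposure: 2 + 4 + 6 + 2 + 2 = 16 seconds.
After the second batch: Gamma(286 + 139, 35 + 16) = Gamma(425, 51).
Posterior variance = α'/β'² = 425/2601 = 25/153.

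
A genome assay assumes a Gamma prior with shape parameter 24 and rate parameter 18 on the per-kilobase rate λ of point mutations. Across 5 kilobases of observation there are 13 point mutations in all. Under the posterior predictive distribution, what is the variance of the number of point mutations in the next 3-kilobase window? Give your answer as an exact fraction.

2886/529

Total count 13 over total exposure 5 kilobases.
The Gamma prior is conjugate for the Poisson rate, so λ | data ~ Gamma(24+13, 18+5) = Gamma(37, 23).
The posterior predictive for a window of length T is Negative Binomial with variance T·α'·(β'+T)/β'² = 3·37·26/529 = 2886/529.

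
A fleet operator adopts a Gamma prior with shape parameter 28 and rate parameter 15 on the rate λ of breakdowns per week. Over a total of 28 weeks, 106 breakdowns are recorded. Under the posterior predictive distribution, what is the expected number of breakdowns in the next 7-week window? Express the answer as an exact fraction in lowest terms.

Total count 106 over total exposure 28 weeks.
The Gamma prior is conjugate for the Poisson rate, so λ | data ~ Gamma(28+106, 15+28) = Gamma(134, 43).
Predictive mean over a 7-week window = T·E[λ|data] = 7·134/43 = 938/43.

938/43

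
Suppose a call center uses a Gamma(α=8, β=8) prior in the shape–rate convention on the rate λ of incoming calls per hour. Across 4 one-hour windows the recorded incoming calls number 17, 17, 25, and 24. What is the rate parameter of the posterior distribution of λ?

Total count: 17 + 17 + 25 + 24 = 83.
Total exposure: 4 hours.
Conjugate update: add total count to the shape and total exposure to the rate, giving Gamma(91, 12).

12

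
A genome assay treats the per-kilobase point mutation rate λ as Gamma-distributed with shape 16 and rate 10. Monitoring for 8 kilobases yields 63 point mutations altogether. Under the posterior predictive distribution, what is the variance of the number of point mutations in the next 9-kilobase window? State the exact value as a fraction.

Total count 63 over total exposure 8 kilobases.
Gamma(α, β) with Poisson data over total exposure Σt gives posterior Gamma(α+Σx, β+Σt) = Gamma(79, 18).
The posterior predictive for a window of length T is Negative Binomial with variance T·α'·(β'+T)/β'² = 9·79·27/324 = 237/4.

237/4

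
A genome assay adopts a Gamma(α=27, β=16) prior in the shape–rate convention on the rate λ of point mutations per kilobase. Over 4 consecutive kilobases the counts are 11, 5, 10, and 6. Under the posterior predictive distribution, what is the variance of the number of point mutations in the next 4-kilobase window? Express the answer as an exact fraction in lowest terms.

Total count: 11 + 5 + 10 + 6 = 32.
Total exposure: 4 kilobases.
Gamma(α, β) with Poisson data over total exposure Σt gives posterior Gamma(α+Σx, β+Σt) = Gamma(59, 20).
The posterior predictive for a window of length T is Negative Binomial with variance T·α'·(β'+T)/β'² = 4·59·24/400 = 354/25.

354/25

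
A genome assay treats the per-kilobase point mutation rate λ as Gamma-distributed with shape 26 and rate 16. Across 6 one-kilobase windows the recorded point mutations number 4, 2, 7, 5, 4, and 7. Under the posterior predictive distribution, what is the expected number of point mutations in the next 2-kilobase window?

Total count: 4 + 2 + 7 + 5 + 4 + 7 = 29.
Total exposure: 6 kilobases.
By Gamma–Poisson conjugacy, the posterior is Gamma(α + Σx, β + Σt) = Gamma(26 + 29, 16 + 6) = Gamma(55, 22).
Predictive mean over a 2-kilobase window = T·E[λ|data] = 2·55/22 = 5.

5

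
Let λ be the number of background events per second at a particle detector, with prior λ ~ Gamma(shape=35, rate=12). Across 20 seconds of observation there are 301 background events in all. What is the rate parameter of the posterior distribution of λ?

32

Total count 301 over total exposure 20 seconds.
By Gamma–Poisson conjugacy, the posterior is Gamma(α + Σx, β + Σt) = Gamma(35 + 301, 12 + 20) = Gamma(336, 32).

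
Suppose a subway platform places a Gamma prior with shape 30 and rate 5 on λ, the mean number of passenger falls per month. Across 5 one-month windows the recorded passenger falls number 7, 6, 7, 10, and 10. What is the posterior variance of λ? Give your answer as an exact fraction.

Total count: 7 + 6 + 7 + 10 + 10 = 40.
Total exposure: 5 months.
Conjugate update: add total count to the shape and total exposure to the rate, giving Gamma(70, 10).
Posterior variance = α'/β'² = 70/100 = 7/10.

7/10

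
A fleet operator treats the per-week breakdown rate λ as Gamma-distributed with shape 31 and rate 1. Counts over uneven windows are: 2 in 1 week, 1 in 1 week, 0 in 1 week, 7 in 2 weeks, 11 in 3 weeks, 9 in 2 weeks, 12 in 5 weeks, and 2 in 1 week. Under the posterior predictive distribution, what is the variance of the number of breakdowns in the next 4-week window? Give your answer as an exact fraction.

6300/289

Total count: 2 + 1 + 0 + 7 + 11 + 9 + 12 + 2 = 44.
Total exposure: 1 + 1 + 1 + 2 + 3 + 2 + 5 + 1 = 16 weeks.
Conjugate update: add total count to the shape and total exposure to the rate, giving Gamma(75, 17).
The posterior predictive for a window of length T is Negative Binomial with variance T·α'·(β'+T)/β'² = 4·75·21/289 = 6300/289.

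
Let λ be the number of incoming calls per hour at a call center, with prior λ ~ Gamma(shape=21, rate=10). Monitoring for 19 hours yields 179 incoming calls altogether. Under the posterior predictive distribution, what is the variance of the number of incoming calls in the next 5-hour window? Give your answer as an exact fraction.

Total count 179 over total exposure 19 hours.
The Gamma prior is conjugate for the Poisson rate, so λ | data ~ Gamma(21+179, 10+19) = Gamma(200, 29).
The posterior predictive for a window of length T is Negative Binomial with variance T·α'·(β'+T)/β'² = 5·200·34/841 = 34000/841.

34000/841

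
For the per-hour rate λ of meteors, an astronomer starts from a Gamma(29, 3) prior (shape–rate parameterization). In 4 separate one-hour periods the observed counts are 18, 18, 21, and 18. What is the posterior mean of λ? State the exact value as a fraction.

Total count: 18 + 18 + 21 + 18 = 75.
Total exposure: 4 hours.
Conjugate update: add total count to the shape and total exposure to the rate, giving Gamma(104, 7).
Posterior mean = α'/β' = 104/7.

104/7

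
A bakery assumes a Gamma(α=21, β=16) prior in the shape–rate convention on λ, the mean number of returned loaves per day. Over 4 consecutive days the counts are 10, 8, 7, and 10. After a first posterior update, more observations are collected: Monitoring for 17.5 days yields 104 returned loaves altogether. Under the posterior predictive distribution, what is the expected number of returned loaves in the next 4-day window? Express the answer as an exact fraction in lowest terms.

256/15

Total count: 10 + 8 + 7 + 10 = 35.
Total exposure: 4 days.
After the first batch: Gamma(21 + 35, 16 + 4) = Gamma(56, 20).
Total count 104 over total exposure 17.5 days.
After the second batch: Gamma(56 + 104, 20 + 17.5) = Gamma(160, 75/2).
Predictive mean over a 4-day window = T·E[λ|data] = 4·160/(75/2) = 256/15.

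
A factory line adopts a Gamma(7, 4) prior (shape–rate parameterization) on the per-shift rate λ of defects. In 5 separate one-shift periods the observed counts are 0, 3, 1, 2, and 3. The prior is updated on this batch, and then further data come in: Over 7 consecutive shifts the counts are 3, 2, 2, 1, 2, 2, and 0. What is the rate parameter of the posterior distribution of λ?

16

Total count: 0 + 3 + 1 + 2 + 3 = 9.
Total exposure: 5 shifts.
After the first batch: Gamma(7 + 9, 4 + 5) = Gamma(16, 9).
Total count: 3 + 2 + 2 + 1 + 2 + 2 + 0 = 12.
Total exposure: 7 shifts.
After the second batch: Gamma(16 + 12, 9 + 7) = Gamma(28, 16).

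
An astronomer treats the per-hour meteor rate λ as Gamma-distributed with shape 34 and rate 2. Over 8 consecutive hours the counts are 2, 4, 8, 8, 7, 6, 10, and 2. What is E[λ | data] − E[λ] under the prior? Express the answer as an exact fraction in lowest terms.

Total count: 2 + 4 + 8 + 8 + 7 + 6 + 10 + 2 = 47.
Total exposure: 8 hours.
Posterior: α' = 34 + 47 = 81, β' = 2 + 8 = 10.
Posterior mean = 81/10 = 81/10; prior mean = 34/2 = 17. Difference = 81/10 − 17 = -89/10.

-89/10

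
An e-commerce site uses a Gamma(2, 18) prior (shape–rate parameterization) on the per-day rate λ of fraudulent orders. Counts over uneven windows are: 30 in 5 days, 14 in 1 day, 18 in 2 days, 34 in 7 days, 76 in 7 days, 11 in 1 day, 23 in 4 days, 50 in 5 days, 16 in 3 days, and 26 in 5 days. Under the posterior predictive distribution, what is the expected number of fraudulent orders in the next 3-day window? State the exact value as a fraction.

Total count: 30 + 14 + 18 + 34 + 76 + 11 + 23 + 50 + 16 + 26 = 298.
Total exposure: 5 + 1 + 2 + 7 + 7 + 1 + 4 + 5 + 3 + 5 = 40 days.
Gamma(α, β) with Poisson data over total exposure Σt gives posterior Gamma(α+Σx, β+Σt) = Gamma(300, 58).
Predictive mean over a 3-day window = T·E[λ|data] = 3·300/58 = 450/29.

450/29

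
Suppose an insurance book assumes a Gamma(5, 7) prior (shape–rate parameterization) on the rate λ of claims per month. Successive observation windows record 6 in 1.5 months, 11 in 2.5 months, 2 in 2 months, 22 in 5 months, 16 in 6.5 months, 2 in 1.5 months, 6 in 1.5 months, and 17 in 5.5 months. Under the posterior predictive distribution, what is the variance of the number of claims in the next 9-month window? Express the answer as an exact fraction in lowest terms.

Total count: 6 + 11 + 2 + 22 + 16 + 2 + 6 + 17 = 82.
Total exposure: 1.5 + 2.5 + 2 + 5 + 6.5 + 1.5 + 1.5 + 5.5 = 26 months.
By Gamma–Poisson conjugacy, the posterior is Gamma(α + Σx, β + Σt) = Gamma(5 + 82, 7 + 26) = Gamma(87, 33).
The posterior predictive for a window of length T is Negative Binomial with variance T·α'·(β'+T)/β'² = 9·87·42/1089 = 3654/121.

3654/121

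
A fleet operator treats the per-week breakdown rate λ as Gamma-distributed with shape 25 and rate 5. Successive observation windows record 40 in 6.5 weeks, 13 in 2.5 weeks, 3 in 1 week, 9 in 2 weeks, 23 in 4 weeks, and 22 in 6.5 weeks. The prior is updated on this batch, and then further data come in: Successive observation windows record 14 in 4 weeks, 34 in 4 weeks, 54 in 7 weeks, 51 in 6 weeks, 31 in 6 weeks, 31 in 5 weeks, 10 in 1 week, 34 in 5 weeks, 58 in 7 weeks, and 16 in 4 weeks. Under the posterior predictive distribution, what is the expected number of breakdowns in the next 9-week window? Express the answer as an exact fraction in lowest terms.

936/17

Total count: 40 + 13 + 3 + 9 + 23 + 22 = 110.
Total exposure: 6.5 + 2.5 + 1 + 2 + 4 + 6.5 = 22.5 weeks.
After the first batch: Gamma(25 + 110, 5 + 22.5) = Gamma(135, 55/2).
Total count: 14 + 34 + 54 + 51 + 31 + 31 + 10 + 34 + 58 + 16 = 333.
Total exposure: 4 + 4 + 7 + 6 + 6 + 5 + 1 + 5 + 7 + 4 = 49 weeks.
After the second batch: Gamma(135 + 333, 55/2 + 49) = Gamma(468, 153/2).
Predictive mean over a 9-week window = T·E[λ|data] = 9·468/(153/2) = 936/17.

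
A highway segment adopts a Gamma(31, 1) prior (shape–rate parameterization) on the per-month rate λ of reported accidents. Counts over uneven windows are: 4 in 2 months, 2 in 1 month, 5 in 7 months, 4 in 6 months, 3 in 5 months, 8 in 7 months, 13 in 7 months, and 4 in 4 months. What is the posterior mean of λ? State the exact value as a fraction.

Total count: 4 + 2 + 5 + 4 + 3 + 8 + 13 + 4 = 43.
Total exposure: 2 + 1 + 7 + 6 + 5 + 7 + 7 + 4 = 39 months.
Gamma(α, β) with Poisson data over total exposure Σt gives posterior Gamma(α+Σx, β+Σt) = Gamma(74, 40).
Posterior mean = α'/β' = 74/40 = 37/20.

37/20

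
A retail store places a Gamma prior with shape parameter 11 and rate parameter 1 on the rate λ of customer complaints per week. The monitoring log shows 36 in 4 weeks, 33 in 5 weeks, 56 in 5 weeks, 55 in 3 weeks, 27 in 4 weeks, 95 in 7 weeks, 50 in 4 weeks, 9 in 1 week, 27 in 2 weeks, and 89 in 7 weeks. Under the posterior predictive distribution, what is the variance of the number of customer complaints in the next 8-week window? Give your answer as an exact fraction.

Total count: 36 + 33 + 56 + 55 + 27 + 95 + 50 + 9 + 27 + 89 = 477.
Total exposure: 4 + 5 + 5 + 3 + 4 + 7 + 4 + 1 + 2 + 7 = 42 weeks.
By Gamma–Poisson conjugacy, the posterior is Gamma(α + Σx, β + Σt) = Gamma(11 + 477, 1 + 42) = Gamma(488, 43).
The posterior predictive for a window of length T is Negative Binomial with variance T·α'·(β'+T)/β'² = 8·488·51/1849 = 199104/1849.

199104/1849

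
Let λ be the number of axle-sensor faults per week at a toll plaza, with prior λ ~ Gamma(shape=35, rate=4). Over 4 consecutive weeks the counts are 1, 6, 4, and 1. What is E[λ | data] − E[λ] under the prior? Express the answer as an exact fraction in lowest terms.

-23/8

Total count: 1 + 6 + 4 + 1 = 12.
Total exposure: 4 weeks.
Gamma(α, β) with Poisson data over total exposure Σt gives posterior Gamma(α+Σx, β+Σt) = Gamma(47, 8).
Posterior mean = 47/8 = 47/8; prior mean = 35/4 = 35/4. Difference = 47/8 − 35/4 = -23/8.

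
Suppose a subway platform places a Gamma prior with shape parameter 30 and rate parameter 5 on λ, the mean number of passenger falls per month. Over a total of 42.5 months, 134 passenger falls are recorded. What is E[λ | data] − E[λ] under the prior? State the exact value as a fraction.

Total count 134 over total exposure 42.5 months.
Posterior: α' = 30 + 134 = 164, β' = 5 + 42.5 = 95/2.
Posterior mean = 164/(95/2) = 328/95; prior mean = 30/5 = 6. Difference = 328/95 − 6 = -242/95.

-242/95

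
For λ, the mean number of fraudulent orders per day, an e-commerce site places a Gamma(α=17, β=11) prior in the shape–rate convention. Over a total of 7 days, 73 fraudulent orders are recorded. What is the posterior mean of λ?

5

Total count 73 over total exposure 7 days.
Conjugate update: add total count to the shape and total exposure to the rate, giving Gamma(90, 18).
Posterior mean = α'/β' = 90/18 = 5.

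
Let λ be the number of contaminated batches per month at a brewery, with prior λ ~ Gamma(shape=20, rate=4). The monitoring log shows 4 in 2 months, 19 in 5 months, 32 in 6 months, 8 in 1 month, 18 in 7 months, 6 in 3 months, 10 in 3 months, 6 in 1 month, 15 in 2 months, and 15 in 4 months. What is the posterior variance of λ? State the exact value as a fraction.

153/1444

Total count: 4 + 19 + 32 + 8 + 18 + 6 + 10 + 6 + 15 + 15 = 133.
Total exposure: 2 + 5 + 6 + 1 + 7 + 3 + 3 + 1 + 2 + 4 = 34 months.
Conjugate update: add total count to the shape and total exposure to the rate, giving Gamma(153, 38).
Posterior variance = α'/β'² = 153/1444.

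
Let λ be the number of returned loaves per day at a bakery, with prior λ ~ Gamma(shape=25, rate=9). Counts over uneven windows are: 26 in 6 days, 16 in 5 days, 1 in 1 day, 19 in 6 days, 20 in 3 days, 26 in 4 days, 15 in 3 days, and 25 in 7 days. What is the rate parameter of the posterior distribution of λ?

Total count: 26 + 16 + 1 + 19 + 20 + 26 + 15 + 25 = 148.
Total exposure: 6 + 5 + 1 + 6 + 3 + 4 + 3 + 7 = 35 days.
Conjugate update: add total count to the shape and total exposure to the rate, giving Gamma(173, 44).

44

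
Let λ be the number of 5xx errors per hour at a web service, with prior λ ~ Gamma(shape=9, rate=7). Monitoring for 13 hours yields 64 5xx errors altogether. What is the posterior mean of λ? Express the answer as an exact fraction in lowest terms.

73/20

Total count 64 over total exposure 13 hours.
Posterior: α' = 9 + 64 = 73, β' = 7 + 13 = 20.
Posterior mean = α'/β' = 73/20.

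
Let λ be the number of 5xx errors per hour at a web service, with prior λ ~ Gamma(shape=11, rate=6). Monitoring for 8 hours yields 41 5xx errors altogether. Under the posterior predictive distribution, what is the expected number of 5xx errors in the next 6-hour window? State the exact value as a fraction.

Total count 41 over total exposure 8 hours.
The Gamma prior is conjugate for the Poisson rate, so λ | data ~ Gamma(11+41, 6+8) = Gamma(52, 14).
Predictive mean over a 6-hour window = T·E[λ|data] = 6·52/14 = 156/7.

156/7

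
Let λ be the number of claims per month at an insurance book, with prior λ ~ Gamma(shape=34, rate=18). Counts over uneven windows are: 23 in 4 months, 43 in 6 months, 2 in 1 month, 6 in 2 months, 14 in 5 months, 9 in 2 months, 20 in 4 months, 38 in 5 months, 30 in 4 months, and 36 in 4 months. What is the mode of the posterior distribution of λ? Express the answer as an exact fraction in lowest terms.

Total count: 23 + 43 + 2 + 6 + 14 + 9 + 20 + 38 + 30 + 36 = 221.
Total exposure: 4 + 6 + 1 + 2 + 5 + 2 + 4 + 5 + 4 + 4 = 37 months.
The Gamma prior is conjugate for the Poisson rate, so λ | data ~ Gamma(34+221, 18+37) = Gamma(255, 55).
Posterior mode = (α'−1)/β' = 254/55.

254/55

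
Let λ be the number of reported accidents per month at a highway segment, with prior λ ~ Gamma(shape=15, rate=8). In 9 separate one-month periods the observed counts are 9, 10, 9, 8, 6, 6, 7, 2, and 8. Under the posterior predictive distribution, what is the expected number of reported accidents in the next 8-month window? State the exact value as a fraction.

Total count: 9 + 10 + 9 + 8 + 6 + 6 + 7 + 2 + 8 = 65.
Total exposure: 9 months.
Conjugate update: add total count to the shape and total exposure to the rate, giving Gamma(80, 17).
Predictive mean over an 8-month window = T·E[λ|data] = 8·80/17 = 640/17.

640/17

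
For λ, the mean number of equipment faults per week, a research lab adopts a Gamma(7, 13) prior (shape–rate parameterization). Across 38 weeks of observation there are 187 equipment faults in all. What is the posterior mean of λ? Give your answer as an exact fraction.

Total count 187 over total exposure 38 weeks.
The Gamma prior is conjugate for the Poisson rate, so λ | data ~ Gamma(7+187, 13+38) = Gamma(194, 51).
Posterior mean = α'/β' = 194/51.

194/51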